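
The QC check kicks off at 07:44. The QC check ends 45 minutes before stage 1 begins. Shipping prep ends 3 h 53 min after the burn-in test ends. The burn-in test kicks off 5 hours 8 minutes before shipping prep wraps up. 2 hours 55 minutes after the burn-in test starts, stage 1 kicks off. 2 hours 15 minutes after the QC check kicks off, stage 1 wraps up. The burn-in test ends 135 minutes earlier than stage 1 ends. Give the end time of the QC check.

Stage 1 ends at 07:44 + 135 min = 09:59.
The burn-in test ends at 09:59 − 135 min = 07:44.
Shipping prep ends at 07:44 + 233 min = 11:37.
The burn-in test starts at 11:37 − 308 min = 06:29.
Stage 1 starts at 06:29 + 175 min = 09:24.
The QC check ends at 09:24 − 45 min = 08:39.

08:39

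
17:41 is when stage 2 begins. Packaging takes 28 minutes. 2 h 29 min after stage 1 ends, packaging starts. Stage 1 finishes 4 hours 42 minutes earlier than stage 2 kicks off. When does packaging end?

15:56

Stage 1 ends at 17:41 − 282 min = 12:59.
Packaging starts at 12:59 + 149 min = 15:28.
Packaging ends at 15:28 + 28 min = 15:56.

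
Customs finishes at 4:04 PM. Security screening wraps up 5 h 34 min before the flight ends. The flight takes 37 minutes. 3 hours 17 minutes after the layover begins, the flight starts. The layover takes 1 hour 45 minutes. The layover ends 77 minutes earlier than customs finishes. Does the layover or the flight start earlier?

The layover ends at 4:04 PM − 77 min = 2:47 PM.
The layover starts at 2:47 PM − 105 min = 1:02 PM.
The flight starts at 1:02 PM + 197 min = 4:19 PM.
The layover starts at 1:02 PM and the flight starts at 4:19 PM, so the layover is first.

the layover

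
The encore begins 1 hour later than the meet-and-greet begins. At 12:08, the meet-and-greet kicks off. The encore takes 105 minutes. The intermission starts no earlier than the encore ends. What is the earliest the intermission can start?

The encore starts at 12:08 + 60 min = 13:08.
The encore ends at 13:08 + 105 min = 14:53.
The intermission is bounded by the encore, so the earliest it can start is 14:53.

14:53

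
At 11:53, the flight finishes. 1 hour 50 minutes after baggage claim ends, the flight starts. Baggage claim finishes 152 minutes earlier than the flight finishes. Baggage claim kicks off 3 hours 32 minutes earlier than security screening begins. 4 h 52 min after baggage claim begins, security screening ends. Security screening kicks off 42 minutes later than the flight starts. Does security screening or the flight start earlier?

Baggage claim ends at 11:53 − 152 min = 09:21.
The flight starts at 09:21 + 110 min = 11:11.
Security screening starts at 11:11 + 42 min = 11:53.
Security screening starts at 11:53 and the flight starts at 11:11, so the flight is first.

the flight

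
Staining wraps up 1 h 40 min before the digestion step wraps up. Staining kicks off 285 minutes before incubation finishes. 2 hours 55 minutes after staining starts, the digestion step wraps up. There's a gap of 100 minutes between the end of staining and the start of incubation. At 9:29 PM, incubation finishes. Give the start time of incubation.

7:39 PM

Staining starts at 9:29 PM − 285 min = 4:44 PM.
The digestion step ends at 4:44 PM + 175 min = 7:39 PM.
Staining ends at 7:39 PM − 100 min = 5:59 PM.
Incubation starts at 5:59 PM + 100 min = 7:39 PM.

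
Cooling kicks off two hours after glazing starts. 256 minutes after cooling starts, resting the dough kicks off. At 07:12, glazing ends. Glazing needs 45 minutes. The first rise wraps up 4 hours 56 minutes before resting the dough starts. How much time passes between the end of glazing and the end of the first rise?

35 minutes

Glazing starts at 07:12 − 45 min = 06:27.
Cooling starts at 06:27 + 120 min = 08:27.
Resting the dough starts at 08:27 + 256 min = 12:43.
The first rise ends at 12:43 − 296 min = 07:47.
From 07:12 to 07:47 is 35 minutes.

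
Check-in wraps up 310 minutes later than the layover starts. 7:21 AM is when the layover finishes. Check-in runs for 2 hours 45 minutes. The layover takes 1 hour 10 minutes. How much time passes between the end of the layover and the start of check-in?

75 minutes

The layover starts at 7:21 AM − 70 min = 6:11 AM.
Check-in ends at 6:11 AM + 310 min = 11:21 AM.
Check-in starts at 11:21 AM − 165 min = 8:36 AM.
From 7:21 AM to 8:36 AM is 75 minutes.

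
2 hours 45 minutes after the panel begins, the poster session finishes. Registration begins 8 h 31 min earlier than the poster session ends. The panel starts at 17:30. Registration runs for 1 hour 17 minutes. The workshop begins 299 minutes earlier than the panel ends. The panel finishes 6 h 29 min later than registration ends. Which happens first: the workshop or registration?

registration

The poster session ends at 17:30 + 165 min = 20:15.
Registration starts at 20:15 − 511 min = 11:44.
Registration ends at 11:44 + 77 min = 13:01.
The panel ends at 13:01 + 389 min = 19:30.
The workshop starts at 19:30 − 299 min = 14:31.
The workshop starts at 14:31 and registration starts at 11:44, so registration is first.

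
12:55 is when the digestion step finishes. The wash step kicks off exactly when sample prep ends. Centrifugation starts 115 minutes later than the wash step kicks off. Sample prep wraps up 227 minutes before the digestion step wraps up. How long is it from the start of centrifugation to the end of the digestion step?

Sample prep ends at 12:55 − 227 min = 09:08.
So the wash step starts at 09:08.
Centrifugation starts at 09:08 + 115 min = 11:03.
From 11:03 to 12:55 is 1 h 52 min.

1 h 52 min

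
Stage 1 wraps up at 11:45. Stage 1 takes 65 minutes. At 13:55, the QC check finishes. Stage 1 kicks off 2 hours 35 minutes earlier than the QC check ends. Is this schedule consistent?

Stage 1 starts at 13:55 − 155 min = 11:20.
Stage 1 ends at 11:20 + 65 min = 12:25.
But stage 1 is also said to end at 11:45 — a 40-minute conflict.

No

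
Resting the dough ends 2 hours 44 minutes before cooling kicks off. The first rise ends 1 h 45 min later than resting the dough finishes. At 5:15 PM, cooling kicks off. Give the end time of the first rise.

4:16 PM

Resting the dough ends at 5:15 PM − 164 min = 2:31 PM.
The first rise ends at 2:31 PM + 105 min = 4:16 PM.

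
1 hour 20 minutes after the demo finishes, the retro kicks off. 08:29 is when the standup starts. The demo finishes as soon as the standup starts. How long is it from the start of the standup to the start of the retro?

1 h 20 min

The demo ends at 08:29.
The retro starts at 08:29 + 80 min = 09:49.
From 08:29 to 09:49 is 1 h 20 min.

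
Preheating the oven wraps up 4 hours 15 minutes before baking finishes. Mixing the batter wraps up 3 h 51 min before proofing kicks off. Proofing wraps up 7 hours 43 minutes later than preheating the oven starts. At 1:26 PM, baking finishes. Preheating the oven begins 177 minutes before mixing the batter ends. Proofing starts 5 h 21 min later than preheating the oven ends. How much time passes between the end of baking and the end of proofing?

Preheating the oven ends at 1:26 PM − 255 min = 9:11 AM.
Proofing starts at 9:11 AM + 321 min = 2:32 PM.
Mixing the batter ends at 2:32 PM − 231 min = 10:41 AM.
Preheating the oven starts at 10:41 AM − 177 min = 7:44 AM.
Proofing ends at 7:44 AM + 463 min = 3:27 PM.
From 1:26 PM to 3:27 PM is 2 h 1 min.

2 h 1 min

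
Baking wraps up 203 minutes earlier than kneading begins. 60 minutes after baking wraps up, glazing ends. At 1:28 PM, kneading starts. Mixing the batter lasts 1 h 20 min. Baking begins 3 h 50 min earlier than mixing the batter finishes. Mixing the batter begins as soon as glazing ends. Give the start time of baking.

Baking ends at 1:28 PM − 203 min = 10:05 AM.
Glazing ends at 10:05 AM + 60 min = 11:05 AM.
So mixing the batter starts at 11:05 AM.
Mixing the batter ends at 11:05 AM + 80 min = 12:25 PM.
Baking starts at 12:25 PM − 230 min = 8:35 AM.

8:35 AM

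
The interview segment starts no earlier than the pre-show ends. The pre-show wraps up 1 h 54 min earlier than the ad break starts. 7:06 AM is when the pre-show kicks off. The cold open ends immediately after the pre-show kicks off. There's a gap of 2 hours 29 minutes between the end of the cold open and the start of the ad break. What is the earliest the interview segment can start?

The cold open ends at 7:06 AM.
The ad break starts at 7:06 AM + 149 min = 9:35 AM.
The pre-show ends at 9:35 AM − 114 min = 7:41 AM.
The interview segment is bounded by the pre-show, so the earliest it can start is 7:41 AM.

7:41 AM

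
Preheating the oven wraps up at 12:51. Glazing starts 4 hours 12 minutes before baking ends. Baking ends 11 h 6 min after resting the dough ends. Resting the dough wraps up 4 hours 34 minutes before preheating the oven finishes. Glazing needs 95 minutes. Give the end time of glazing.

Resting the dough ends at 12:51 − 274 min = 08:17.
Baking ends at 08:17 + 666 min = 19:23.
Glazing starts at 19:23 − 252 min = 15:11.
Glazing ends at 15:11 + 95 min = 16:46.

16:46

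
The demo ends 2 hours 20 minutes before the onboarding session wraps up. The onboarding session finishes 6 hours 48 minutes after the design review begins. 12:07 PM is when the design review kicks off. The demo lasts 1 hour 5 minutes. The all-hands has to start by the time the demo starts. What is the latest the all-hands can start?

The onboarding session ends at 12:07 PM + 408 min = 6:55 PM.
The demo ends at 6:55 PM − 140 min = 4:35 PM.
The demo starts at 4:35 PM − 65 min = 3:30 PM.
The all-hands is bounded by the demo, so the latest it can start is 3:30 PM.

3:30 PM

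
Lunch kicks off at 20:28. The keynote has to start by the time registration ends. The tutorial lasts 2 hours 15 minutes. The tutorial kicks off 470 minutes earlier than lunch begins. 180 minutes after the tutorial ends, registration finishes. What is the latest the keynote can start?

The tutorial starts at 20:28 − 470 min = 12:38.
The tutorial ends at 12:38 + 135 min = 14:53.
Registration ends at 14:53 + 180 min = 17:53.
The keynote is bounded by registration, so the latest it can start is 17:53.

17:53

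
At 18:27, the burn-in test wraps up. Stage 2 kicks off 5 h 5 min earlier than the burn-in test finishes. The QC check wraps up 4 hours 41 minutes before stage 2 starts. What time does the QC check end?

08:41

Stage 2 starts at 18:27 − 305 min = 13:22.
The QC check ends at 13:22 − 281 min = 08:41.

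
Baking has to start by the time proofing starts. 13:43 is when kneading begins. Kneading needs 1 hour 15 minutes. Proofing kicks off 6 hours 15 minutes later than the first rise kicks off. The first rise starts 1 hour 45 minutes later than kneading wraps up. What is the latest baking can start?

Kneading ends at 13:43 + 75 min = 14:58.
The first rise starts at 14:58 + 105 min = 16:43.
Proofing starts at 16:43 + 375 min = 22:58.
Baking is bounded by proofing, so the latest it can start is 22:58.

22:58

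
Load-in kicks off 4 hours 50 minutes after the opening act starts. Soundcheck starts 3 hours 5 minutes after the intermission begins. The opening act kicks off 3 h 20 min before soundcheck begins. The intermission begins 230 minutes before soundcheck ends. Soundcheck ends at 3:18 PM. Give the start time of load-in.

4:03 PM

The intermission starts at 3:18 PM − 230 min = 11:28 AM.
Soundcheck starts at 11:28 AM + 185 min = 2:33 PM.
The opening act starts at 2:33 PM − 200 min = 11:13 AM.
Load-in starts at 11:13 AM + 290 min = 4:03 PM.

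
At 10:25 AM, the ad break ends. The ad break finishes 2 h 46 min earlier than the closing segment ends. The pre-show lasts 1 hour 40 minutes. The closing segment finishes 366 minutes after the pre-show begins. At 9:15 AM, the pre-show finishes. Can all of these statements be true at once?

The pre-show starts at 9:15 AM − 100 min = 7:35 AM.
The closing segment ends at 7:35 AM + 366 min = 1:41 PM.
The ad break ends at 1:41 PM − 166 min = 10:55 AM.
But the ad break is also said to end at 10:25 AM — a 30-minute conflict.

No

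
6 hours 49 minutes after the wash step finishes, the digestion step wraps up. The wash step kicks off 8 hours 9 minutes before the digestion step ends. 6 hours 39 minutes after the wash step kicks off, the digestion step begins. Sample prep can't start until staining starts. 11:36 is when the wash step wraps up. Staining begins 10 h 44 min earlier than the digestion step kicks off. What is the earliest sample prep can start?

06:11

The digestion step ends at 11:36 + 409 min = 18:25.
The wash step starts at 18:25 − 489 min = 10:16.
The digestion step starts at 10:16 + 399 min = 16:55.
Staining starts at 16:55 − 644 min = 06:11.
Sample prep is bounded by staining, so the earliest it can start is 06:11.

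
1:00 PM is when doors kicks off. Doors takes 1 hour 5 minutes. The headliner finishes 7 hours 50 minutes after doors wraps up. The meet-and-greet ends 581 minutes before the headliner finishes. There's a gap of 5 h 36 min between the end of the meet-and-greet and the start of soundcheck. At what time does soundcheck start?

Doors ends at 1:00 PM + 65 min = 2:05 PM.
The headliner ends at 2:05 PM + 470 min = 9:55 PM.
The meet-and-greet ends at 9:55 PM − 581 min = 12:14 PM.
Soundcheck starts at 12:14 PM + 336 min = 5:50 PM.

5:50 PM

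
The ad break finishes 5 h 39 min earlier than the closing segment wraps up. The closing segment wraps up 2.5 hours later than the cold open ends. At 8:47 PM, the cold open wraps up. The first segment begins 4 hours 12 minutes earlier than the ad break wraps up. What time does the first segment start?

1:26 PM

The closing segment ends at 8:47 PM + 150 min = 11:17 PM.
The ad break ends at 11:17 PM − 339 min = 5:38 PM.
The first segment starts at 5:38 PM − 252 min = 1:26 PM.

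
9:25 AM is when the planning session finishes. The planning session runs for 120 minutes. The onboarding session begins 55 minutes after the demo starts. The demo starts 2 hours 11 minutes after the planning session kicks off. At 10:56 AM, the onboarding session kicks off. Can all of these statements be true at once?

The planning session starts at 9:25 AM − 120 min = 7:25 AM.
The demo starts at 7:25 AM + 131 min = 9:36 AM.
The onboarding session starts at 9:36 AM + 55 min = 10:31 AM.
But the onboarding session is also said to start at 10:56 AM — a 25-minute conflict.

No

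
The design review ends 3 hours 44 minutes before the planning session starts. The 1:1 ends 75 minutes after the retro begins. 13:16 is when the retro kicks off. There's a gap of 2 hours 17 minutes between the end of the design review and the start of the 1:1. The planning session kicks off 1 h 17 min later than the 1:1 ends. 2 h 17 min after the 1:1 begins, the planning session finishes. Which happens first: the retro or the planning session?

The 1:1 ends at 13:16 + 75 min = 14:31.
The planning session starts at 14:31 + 77 min = 15:48.
The retro starts at 13:16 and the planning session starts at 15:48, so the retro is first.

the retro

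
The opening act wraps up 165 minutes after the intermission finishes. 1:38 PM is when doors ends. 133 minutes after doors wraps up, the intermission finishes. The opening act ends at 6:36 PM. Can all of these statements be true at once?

The intermission ends at 1:38 PM + 133 min = 3:51 PM.
The opening act ends at 3:51 PM + 165 min = 6:36 PM.
That matches the stated 6:36 PM, so the schedule is consistent.

Yes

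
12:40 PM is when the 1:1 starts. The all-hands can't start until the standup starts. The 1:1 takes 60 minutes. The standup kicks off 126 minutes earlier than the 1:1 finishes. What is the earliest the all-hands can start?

11:34 AM

The 1:1 ends at 12:40 PM + 60 min = 1:40 PM.
The standup starts at 1:40 PM − 126 min = 11:34 AM.
The all-hands is bounded by the standup, so the earliest it can start is 11:34 AM.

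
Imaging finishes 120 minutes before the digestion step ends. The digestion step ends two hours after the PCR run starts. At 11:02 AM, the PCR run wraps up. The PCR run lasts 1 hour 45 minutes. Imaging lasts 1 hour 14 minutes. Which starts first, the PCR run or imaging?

imaging

The PCR run starts at 11:02 AM − 105 min = 9:17 AM.
The digestion step ends at 9:17 AM + 120 min = 11:17 AM.
Imaging ends at 11:17 AM − 120 min = 9:17 AM.
Imaging starts at 9:17 AM − 74 min = 8:03 AM.
The PCR run starts at 9:17 AM and imaging starts at 8:03 AM, so imaging is first.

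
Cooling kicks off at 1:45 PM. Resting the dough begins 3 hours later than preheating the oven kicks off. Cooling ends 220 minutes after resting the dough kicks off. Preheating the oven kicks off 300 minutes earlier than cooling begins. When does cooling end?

3:25 PM

Preheating the oven starts at 1:45 PM − 300 min = 8:45 AM.
Resting the dough starts at 8:45 AM + 180 min = 11:45 AM.
Cooling ends at 11:45 AM + 220 min = 3:25 PM.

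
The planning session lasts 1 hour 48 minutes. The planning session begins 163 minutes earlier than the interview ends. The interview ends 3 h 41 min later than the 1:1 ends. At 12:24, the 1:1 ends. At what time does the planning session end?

15:10

The interview ends at 12:24 + 221 min = 16:05.
The planning session starts at 16:05 − 163 min = 13:22.
The planning session ends at 13:22 + 108 min = 15:10.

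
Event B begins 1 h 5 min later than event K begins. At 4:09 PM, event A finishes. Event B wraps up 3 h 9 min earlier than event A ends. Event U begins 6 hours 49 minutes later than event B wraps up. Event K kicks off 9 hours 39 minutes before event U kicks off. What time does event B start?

Event B ends at 4:09 PM − 189 min = 1:00 PM.
Event U starts at 1:00 PM + 409 min = 7:49 PM.
Event K starts at 7:49 PM − 579 min = 10:10 AM.
Event B starts at 10:10 AM + 65 min = 11:15 AM.

11:15 AM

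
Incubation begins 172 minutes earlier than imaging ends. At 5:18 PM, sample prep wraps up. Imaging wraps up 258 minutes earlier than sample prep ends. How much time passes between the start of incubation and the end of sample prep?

Imaging ends at 5:18 PM − 258 min = 1:00 PM.
Incubation starts at 1:00 PM − 172 min = 10:08 AM.
From 10:08 AM to 5:18 PM is 7 hours 10 minutes.

7 hours 10 minutes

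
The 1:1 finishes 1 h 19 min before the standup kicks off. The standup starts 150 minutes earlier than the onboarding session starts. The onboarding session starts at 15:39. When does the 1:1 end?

The standup starts at 15:39 − 150 min = 13:09.
The 1:1 ends at 13:09 − 79 min = 11:50.

11:50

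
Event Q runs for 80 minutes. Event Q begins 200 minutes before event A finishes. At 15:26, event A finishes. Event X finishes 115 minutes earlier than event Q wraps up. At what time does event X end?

Event Q starts at 15:26 − 200 min = 12:06.
Event Q ends at 12:06 + 80 min = 13:26.
Event X ends at 13:26 − 115 min = 11:31.

11:31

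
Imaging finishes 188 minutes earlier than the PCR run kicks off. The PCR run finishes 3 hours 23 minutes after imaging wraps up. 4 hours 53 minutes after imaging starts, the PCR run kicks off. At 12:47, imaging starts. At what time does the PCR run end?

The PCR run starts at 12:47 + 293 min = 17:40.
Imaging ends at 17:40 − 188 min = 14:32.
The PCR run ends at 14:32 + 203 min = 17:55.

17:55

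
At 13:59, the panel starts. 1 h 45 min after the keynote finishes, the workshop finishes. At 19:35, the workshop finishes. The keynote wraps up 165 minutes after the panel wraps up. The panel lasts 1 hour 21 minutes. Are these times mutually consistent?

The panel ends at 13:59 + 81 min = 15:20.
The keynote ends at 15:20 + 165 min = 18:05.
The workshop ends at 18:05 + 105 min = 19:50.
But the workshop is also said to end at 19:35 — a 15-minute conflict.

No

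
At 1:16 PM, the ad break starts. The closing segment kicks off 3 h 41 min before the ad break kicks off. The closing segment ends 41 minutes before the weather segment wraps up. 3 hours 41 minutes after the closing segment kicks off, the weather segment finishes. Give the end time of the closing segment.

The closing segment starts at 1:16 PM − 221 min = 9:35 AM.
The weather segment ends at 9:35 AM + 221 min = 1:16 PM.
The closing segment ends at 1:16 PM − 41 min = 12:35 PM.

12:35 PM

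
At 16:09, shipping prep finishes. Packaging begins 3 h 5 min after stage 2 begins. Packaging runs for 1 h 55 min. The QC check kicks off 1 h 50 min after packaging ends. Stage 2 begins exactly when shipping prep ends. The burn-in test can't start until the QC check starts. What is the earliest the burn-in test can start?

Stage 2 starts at 16:09.
Packaging starts at 16:09 + 185 min = 19:14.
Packaging ends at 19:14 + 115 min = 21:09.
The QC check starts at 21:09 + 110 min = 22:59.
The burn-in test is bounded by the QC check, so the earliest it can start is 22:59.

22:59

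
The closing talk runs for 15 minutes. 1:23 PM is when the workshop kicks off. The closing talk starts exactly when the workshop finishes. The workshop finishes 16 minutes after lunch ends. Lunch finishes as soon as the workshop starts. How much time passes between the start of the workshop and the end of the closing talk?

31 minutes

Lunch ends at 1:23 PM.
The workshop ends at 1:23 PM + 16 min = 1:39 PM.
So the closing talk starts at 1:39 PM.
The closing talk ends at 1:39 PM + 15 min = 1:54 PM.
From 1:23 PM to 1:54 PM is 31 minutes.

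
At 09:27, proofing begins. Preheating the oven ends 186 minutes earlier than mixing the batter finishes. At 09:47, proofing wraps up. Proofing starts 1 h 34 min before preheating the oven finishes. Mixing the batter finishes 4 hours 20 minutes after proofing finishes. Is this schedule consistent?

Mixing the batter ends at 09:47 + 260 min = 14:07.
Preheating the oven ends at 14:07 − 186 min = 11:01.
Proofing starts at 11:01 − 94 min = 09:27.
That matches the stated 09:27, so the schedule is consistent.

Yes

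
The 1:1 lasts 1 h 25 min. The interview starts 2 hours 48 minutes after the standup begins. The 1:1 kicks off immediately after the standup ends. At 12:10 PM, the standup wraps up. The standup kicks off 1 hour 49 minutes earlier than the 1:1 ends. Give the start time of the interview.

2:34 PM

The 1:1 starts at 12:10 PM.
The 1:1 ends at 12:10 PM + 85 min = 1:35 PM.
The standup starts at 1:35 PM − 109 min = 11:46 AM.
The interview starts at 11:46 AM + 168 min = 2:34 PM.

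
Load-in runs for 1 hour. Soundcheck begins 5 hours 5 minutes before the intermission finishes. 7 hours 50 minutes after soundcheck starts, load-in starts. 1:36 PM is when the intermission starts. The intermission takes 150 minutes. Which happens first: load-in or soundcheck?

The intermission ends at 1:36 PM + 150 min = 4:06 PM.
Soundcheck starts at 4:06 PM − 305 min = 11:01 AM.
Load-in starts at 11:01 AM + 470 min = 6:51 PM.
Load-in starts at 6:51 PM and soundcheck starts at 11:01 AM, so soundcheck is first.

soundcheck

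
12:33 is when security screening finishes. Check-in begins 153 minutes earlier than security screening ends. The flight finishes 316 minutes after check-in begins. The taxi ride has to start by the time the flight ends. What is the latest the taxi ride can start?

15:16

Check-in starts at 12:33 − 153 min = 10:00.
The flight ends at 10:00 + 316 min = 15:16.
The taxi ride is bounded by the flight, so the latest it can start is 15:16.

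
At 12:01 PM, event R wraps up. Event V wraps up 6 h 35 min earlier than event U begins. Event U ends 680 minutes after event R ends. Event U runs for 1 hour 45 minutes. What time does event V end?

3:01 PM

Event U ends at 12:01 PM + 680 min = 11:21 PM.
Event U starts at 11:21 PM − 105 min = 9:36 PM.
Event V ends at 9:36 PM − 395 min = 3:01 PM.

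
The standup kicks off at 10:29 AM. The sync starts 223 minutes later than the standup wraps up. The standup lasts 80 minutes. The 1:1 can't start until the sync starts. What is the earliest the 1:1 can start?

The standup ends at 10:29 AM + 80 min = 11:49 AM.
The sync starts at 11:49 AM + 223 min = 3:32 PM.
The 1:1 is bounded by the sync, so the earliest it can start is 3:32 PM.

3:32 PM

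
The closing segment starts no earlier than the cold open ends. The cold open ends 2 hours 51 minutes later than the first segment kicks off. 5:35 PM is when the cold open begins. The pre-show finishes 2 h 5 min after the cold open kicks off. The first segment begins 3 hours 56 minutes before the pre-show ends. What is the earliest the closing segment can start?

The pre-show ends at 5:35 PM + 125 min = 7:40 PM.
The first segment starts at 7:40 PM − 236 min = 3:44 PM.
The cold open ends at 3:44 PM + 171 min = 6:35 PM.
The closing segment is bounded by the cold open, so the earliest it can start is 6:35 PM.

6:35 PM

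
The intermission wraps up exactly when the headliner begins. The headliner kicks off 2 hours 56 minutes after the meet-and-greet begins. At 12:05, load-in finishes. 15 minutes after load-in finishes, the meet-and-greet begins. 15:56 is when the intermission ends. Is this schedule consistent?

No

The meet-and-greet starts at 12:05 + 15 min = 12:20.
The headliner starts at 12:20 + 176 min = 15:16.
So the intermission ends at 15:16.
But the intermission is also said to end at 15:56 — a 40-minute conflict.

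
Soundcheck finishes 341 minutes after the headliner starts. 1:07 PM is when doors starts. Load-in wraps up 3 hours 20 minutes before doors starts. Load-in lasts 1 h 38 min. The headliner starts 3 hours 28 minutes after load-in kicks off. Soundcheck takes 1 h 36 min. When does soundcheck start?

Load-in ends at 1:07 PM − 200 min = 9:47 AM.
Load-in starts at 9:47 AM − 98 min = 8:09 AM.
The headliner starts at 8:09 AM + 208 min = 11:37 AM.
Soundcheck ends at 11:37 AM + 341 min = 5:18 PM.
Soundcheck starts at 5:18 PM − 96 min = 3:42 PM.

3:42 PM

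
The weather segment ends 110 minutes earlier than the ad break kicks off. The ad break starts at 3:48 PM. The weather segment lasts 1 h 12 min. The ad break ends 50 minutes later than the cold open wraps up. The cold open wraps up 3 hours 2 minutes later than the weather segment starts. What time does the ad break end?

4:38 PM

The weather segment ends at 3:48 PM − 110 min = 1:58 PM.
The weather segment starts at 1:58 PM − 72 min = 12:46 PM.
The cold open ends at 12:46 PM + 182 min = 3:48 PM.
The ad break ends at 3:48 PM + 50 min = 4:38 PM.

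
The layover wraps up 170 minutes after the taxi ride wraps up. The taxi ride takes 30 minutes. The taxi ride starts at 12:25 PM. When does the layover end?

The taxi ride ends at 12:25 PM + 30 min = 12:55 PM.
The layover ends at 12:55 PM + 170 min = 3:45 PM.

3:45 PM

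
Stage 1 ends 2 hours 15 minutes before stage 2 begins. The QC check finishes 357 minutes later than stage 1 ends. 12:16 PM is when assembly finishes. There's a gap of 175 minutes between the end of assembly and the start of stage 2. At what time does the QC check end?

6:53 PM

Stage 2 starts at 12:16 PM + 175 min = 3:11 PM.
Stage 1 ends at 3:11 PM − 135 min = 12:56 PM.
The QC check ends at 12:56 PM + 357 min = 6:53 PM.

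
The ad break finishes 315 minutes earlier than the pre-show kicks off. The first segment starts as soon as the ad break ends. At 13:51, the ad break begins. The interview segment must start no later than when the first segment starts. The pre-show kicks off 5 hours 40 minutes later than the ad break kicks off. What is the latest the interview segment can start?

The pre-show starts at 13:51 + 340 min = 19:31.
The ad break ends at 19:31 − 315 min = 14:16.
So the first segment starts at 14:16.
The interview segment is bounded by the first segment, so the latest it can start is 14:16.

14:16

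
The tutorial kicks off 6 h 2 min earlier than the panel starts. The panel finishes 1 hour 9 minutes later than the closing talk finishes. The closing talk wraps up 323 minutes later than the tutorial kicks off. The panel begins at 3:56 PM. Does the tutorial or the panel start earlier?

the tutorial

The tutorial starts at 3:56 PM − 362 min = 9:54 AM.
The tutorial starts at 9:54 AM and the panel starts at 3:56 PM, so the tutorial is first.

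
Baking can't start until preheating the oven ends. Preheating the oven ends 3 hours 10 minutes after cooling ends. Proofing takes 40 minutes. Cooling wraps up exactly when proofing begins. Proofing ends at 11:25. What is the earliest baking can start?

Proofing starts at 11:25 − 40 min = 10:45.
So cooling ends at 10:45.
Preheating the oven ends at 10:45 + 190 min = 13:55.
Baking is bounded by preheating the oven, so the earliest it can start is 13:55.

13:55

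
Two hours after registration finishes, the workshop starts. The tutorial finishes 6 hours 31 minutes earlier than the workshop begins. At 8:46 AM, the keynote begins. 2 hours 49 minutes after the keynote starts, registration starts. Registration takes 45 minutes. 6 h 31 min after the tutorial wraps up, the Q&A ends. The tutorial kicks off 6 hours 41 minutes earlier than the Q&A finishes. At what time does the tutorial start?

7:39 AM

Registration starts at 8:46 AM + 169 min = 11:35 AM.
Registration ends at 11:35 AM + 45 min = 12:20 PM.
The workshop starts at 12:20 PM + 120 min = 2:20 PM.
The tutorial ends at 2:20 PM − 391 min = 7:49 AM.
The Q&A ends at 7:49 AM + 391 min = 2:20 PM.
The tutorial starts at 2:20 PM − 401 min = 7:39 AM.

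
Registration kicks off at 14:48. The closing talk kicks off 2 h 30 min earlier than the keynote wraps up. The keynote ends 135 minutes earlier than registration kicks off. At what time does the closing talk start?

The keynote ends at 14:48 − 135 min = 12:33.
The closing talk starts at 12:33 − 150 min = 10:03.

10:03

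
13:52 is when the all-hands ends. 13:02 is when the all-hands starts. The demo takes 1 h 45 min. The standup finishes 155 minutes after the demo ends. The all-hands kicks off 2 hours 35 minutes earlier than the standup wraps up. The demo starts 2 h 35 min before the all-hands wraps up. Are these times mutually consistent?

Yes

The demo starts at 13:52 − 155 min = 11:17.
The demo ends at 11:17 + 105 min = 13:02.
The standup ends at 13:02 + 155 min = 15:37.
The all-hands starts at 15:37 − 155 min = 13:02.
That matches the stated 13:02, so the schedule is consistent.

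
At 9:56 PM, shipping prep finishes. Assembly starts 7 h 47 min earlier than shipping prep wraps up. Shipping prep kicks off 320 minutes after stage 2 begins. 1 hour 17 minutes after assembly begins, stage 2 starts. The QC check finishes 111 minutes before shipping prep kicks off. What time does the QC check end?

Assembly starts at 9:56 PM − 467 min = 2:09 PM.
Stage 2 starts at 2:09 PM + 77 min = 3:26 PM.
Shipping prep starts at 3:26 PM + 320 min = 8:46 PM.
The QC check ends at 8:46 PM − 111 min = 6:55 PM.

6:55 PM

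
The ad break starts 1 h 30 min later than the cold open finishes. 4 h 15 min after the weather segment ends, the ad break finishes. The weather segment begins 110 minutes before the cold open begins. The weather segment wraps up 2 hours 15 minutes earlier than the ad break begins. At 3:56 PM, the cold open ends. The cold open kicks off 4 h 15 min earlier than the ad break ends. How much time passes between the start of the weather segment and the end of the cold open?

The ad break starts at 3:56 PM + 90 min = 5:26 PM.
The weather segment ends at 5:26 PM − 135 min = 3:11 PM.
The ad break ends at 3:11 PM + 255 min = 7:26 PM.
The cold open starts at 7:26 PM − 255 min = 3:11 PM.
The weather segment starts at 3:11 PM − 110 min = 1:21 PM.
From 1:21 PM to 3:56 PM is 2 hours 35 minutes.

2 hours 35 minutes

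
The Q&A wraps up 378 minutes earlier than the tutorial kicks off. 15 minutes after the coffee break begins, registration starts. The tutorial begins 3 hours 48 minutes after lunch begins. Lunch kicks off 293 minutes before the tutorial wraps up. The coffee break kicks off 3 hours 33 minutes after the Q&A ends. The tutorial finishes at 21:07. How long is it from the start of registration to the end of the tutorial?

3 h 35 min

Lunch starts at 21:07 − 293 min = 16:14.
The tutorial starts at 16:14 + 228 min = 20:02.
The Q&A ends at 20:02 − 378 min = 13:44.
The coffee break starts at 13:44 + 213 min = 17:17.
Registration starts at 17:17 + 15 min = 17:32.
From 17:32 to 21:07 is 3 h 35 min.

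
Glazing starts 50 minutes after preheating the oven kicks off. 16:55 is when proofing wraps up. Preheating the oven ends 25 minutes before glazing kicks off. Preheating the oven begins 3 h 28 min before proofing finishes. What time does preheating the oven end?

Preheating the oven starts at 16:55 − 208 min = 13:27.
Glazing starts at 13:27 + 50 min = 14:17.
Preheating the oven ends at 14:17 − 25 min = 13:52.

13:52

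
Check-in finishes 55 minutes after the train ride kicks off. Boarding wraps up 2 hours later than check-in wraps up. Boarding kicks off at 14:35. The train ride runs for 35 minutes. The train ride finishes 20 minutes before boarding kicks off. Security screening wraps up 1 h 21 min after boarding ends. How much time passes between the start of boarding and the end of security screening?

201 minutes

The train ride ends at 14:35 − 20 min = 14:15.
The train ride starts at 14:15 − 35 min = 13:40.
Check-in ends at 13:40 + 55 min = 14:35.
Boarding ends at 14:35 + 120 min = 16:35.
Security screening ends at 16:35 + 81 min = 17:56.
From 14:35 to 17:56 is 201 minutes.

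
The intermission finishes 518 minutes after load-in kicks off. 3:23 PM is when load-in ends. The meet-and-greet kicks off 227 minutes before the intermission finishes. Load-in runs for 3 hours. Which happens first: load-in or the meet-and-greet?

load-in

Load-in starts at 3:23 PM − 180 min = 12:23 PM.
The intermission ends at 12:23 PM + 518 min = 9:01 PM.
The meet-and-greet starts at 9:01 PM − 227 min = 5:14 PM.
Load-in starts at 12:23 PM and the meet-and-greet starts at 5:14 PM, so load-in is first.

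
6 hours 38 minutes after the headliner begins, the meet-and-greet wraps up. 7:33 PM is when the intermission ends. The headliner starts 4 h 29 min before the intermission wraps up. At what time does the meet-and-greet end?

9:42 PM

The headliner starts at 7:33 PM − 269 min = 3:04 PM.
The meet-and-greet ends at 3:04 PM + 398 min = 9:42 PM.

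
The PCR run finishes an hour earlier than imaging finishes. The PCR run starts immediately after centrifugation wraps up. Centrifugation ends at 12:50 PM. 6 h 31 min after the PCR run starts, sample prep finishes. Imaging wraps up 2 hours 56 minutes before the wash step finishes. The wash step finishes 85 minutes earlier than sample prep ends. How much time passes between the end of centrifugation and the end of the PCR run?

1 h 10 min

The PCR run starts at 12:50 PM.
Sample prep ends at 12:50 PM + 391 min = 7:21 PM.
The wash step ends at 7:21 PM − 85 min = 5:56 PM.
Imaging ends at 5:56 PM − 176 min = 3:00 PM.
The PCR run ends at 3:00 PM − 60 min = 2:00 PM.
From 12:50 PM to 2:00 PM is 1 h 10 min.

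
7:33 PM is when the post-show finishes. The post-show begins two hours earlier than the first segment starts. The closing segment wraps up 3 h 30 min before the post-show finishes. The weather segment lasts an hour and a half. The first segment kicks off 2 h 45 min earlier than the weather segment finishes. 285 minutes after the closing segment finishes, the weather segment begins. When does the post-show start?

The closing segment ends at 7:33 PM − 210 min = 4:03 PM.
The weather segment starts at 4:03 PM + 285 min = 8:48 PM.
The weather segment ends at 8:48 PM + 90 min = 10:18 PM.
The first segment starts at 10:18 PM − 165 min = 7:33 PM.
The post-show starts at 7:33 PM − 120 min = 5:33 PM.

5:33 PM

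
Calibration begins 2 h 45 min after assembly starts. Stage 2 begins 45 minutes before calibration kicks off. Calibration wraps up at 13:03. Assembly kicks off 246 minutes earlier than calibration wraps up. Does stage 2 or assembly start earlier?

assembly

Assembly starts at 13:03 − 246 min = 08:57.
Calibration starts at 08:57 + 165 min = 11:42.
Stage 2 starts at 11:42 − 45 min = 10:57.
Stage 2 starts at 10:57 and assembly starts at 08:57, so assembly is first.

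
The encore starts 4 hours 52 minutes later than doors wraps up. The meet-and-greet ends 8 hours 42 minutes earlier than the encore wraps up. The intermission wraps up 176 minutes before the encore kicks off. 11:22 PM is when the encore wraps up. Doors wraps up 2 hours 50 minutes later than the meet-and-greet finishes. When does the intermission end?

The meet-and-greet ends at 11:22 PM − 522 min = 2:40 PM.
Doors ends at 2:40 PM + 170 min = 5:30 PM.
The encore starts at 5:30 PM + 292 min = 10:22 PM.
The intermission ends at 10:22 PM − 176 min = 7:26 PM.

7:26 PM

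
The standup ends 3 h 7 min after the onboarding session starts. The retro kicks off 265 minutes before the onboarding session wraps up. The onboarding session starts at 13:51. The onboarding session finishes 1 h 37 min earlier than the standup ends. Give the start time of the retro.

The standup ends at 13:51 + 187 min = 16:58.
The onboarding session ends at 16:58 − 97 min = 15:21.
The retro starts at 15:21 − 265 min = 10:56.

10:56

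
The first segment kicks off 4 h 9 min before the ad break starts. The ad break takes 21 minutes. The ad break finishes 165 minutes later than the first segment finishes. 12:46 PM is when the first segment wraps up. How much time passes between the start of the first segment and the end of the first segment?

The ad break ends at 12:46 PM + 165 min = 3:31 PM.
The ad break starts at 3:31 PM − 21 min = 3:10 PM.
The first segment starts at 3:10 PM − 249 min = 11:01 AM.
From 11:01 AM to 12:46 PM is 105 minutes.

105 minutes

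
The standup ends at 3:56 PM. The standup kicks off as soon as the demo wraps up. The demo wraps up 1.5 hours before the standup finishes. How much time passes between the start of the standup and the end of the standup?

The demo ends at 3:56 PM − 90 min = 2:26 PM.
So the standup starts at 2:26 PM.
From 2:26 PM to 3:56 PM is 90 minutes.

90 minutes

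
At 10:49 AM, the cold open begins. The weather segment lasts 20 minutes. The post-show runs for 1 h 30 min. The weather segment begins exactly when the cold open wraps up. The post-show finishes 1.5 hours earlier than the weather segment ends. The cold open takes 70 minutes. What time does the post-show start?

The cold open ends at 10:49 AM + 70 min = 11:59 AM.
So the weather segment starts at 11:59 AM.
The weather segment ends at 11:59 AM + 20 min = 12:19 PM.
The post-show ends at 12:19 PM − 90 min = 10:49 AM.
The post-show starts at 10:49 AM − 90 min = 9:19 AM.

9:19 AM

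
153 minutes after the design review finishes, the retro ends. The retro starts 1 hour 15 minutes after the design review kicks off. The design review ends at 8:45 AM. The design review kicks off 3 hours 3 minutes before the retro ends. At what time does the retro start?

9:30 AM

The retro ends at 8:45 AM + 153 min = 11:18 AM.
The design review starts at 11:18 AM − 183 min = 8:15 AM.
The retro starts at 8:15 AM + 75 min = 9:30 AM.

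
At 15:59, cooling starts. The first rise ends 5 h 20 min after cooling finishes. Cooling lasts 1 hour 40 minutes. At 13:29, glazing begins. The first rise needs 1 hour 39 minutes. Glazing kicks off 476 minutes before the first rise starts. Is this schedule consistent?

No

Cooling ends at 15:59 + 100 min = 17:39.
The first rise ends at 17:39 + 320 min = 22:59.
The first rise starts at 22:59 − 99 min = 21:20.
Glazing starts at 21:20 − 476 min = 13:24.
But glazing is also said to start at 13:29 — a 5-minute conflict.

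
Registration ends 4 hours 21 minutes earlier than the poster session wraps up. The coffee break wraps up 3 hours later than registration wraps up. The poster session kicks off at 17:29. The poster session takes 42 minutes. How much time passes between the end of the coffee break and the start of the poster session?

39 minutes

The poster session ends at 17:29 + 42 min = 18:11.
Registration ends at 18:11 − 261 min = 13:50.
The coffee break ends at 13:50 + 180 min = 16:50.
From 16:50 to 17:29 is 39 minutes.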